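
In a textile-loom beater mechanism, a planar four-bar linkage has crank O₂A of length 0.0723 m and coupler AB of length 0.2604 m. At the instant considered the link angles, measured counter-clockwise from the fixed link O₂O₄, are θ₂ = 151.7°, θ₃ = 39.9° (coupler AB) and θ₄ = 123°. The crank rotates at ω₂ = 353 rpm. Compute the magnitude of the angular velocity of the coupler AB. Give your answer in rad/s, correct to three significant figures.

ω₂ = 36.97 rad/s (from 353 rpm).
Differentiating the loop-closure r₂e^{iθ₂}+r₃e^{iθ₃}=r₁+r₄e^{iθ₄} gives r₂ω₂e^{iθ₂}+r₃ω₃e^{iθ₃}=r₄ω₄e^{iθ₄}.
Eliminating the other unknown: ω₃ = r₂ω₂ sin(θ₄−θ₂) / [r₃ sin(θ₃−θ₄)].
Numerator sine = -0.48022; denominator sine = -0.99276.
Result = 0.0723·36.97·(-0.48022) / (0.2604·(-0.99276)) = +4.9648 rad/s; magnitude 4.9648 rad/s.

4.96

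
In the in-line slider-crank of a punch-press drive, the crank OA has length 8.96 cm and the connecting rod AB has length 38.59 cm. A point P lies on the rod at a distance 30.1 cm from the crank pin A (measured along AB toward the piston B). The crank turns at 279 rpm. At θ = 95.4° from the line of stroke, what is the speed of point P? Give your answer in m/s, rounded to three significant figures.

ω = 29.22 rad/s.  Crank-pin speed |V_A| = rω = 2.6178 m/s, perpendicular to OA.
Rod angle: sinφ = −(r/L) sinθ ⇒ φ = -13.365°; ω_rod = −rω cosθ/√(L²−r²sin²θ) = +0.65617 rad/s.
V_P = V_A + ω_rod × AP, with AP = 0.301 m along the rod.
Components: V_Px = −rω sinθ − a·ω_rod·sinφ = -2.5606 m/s;  V_Py = rω cosθ + a·ω_rod·cosφ = -0.0542 m/s.
|V_P| = √(V_Px² + V_Py²) = 2.5611 m/s.

2.56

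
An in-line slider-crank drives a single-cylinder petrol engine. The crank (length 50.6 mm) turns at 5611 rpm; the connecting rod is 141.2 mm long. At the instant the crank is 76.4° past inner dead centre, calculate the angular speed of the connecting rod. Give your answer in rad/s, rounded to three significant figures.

ω = 587.6 rad/s (converted from 5611 rpm).
The rod makes angle φ with the slider axis where L sinφ = r sinθ; differentiating, L cosφ·φ̇ = r ω cosθ.
L cosφ = √(L² − r² sin²θ) = 0.13236 m.
|ω_rod| = r ω |cosθ| / √(L² − r² sin²θ) = 0.0506·587.6·0.23514/0.13236 = 52.82 rad/s.

52.8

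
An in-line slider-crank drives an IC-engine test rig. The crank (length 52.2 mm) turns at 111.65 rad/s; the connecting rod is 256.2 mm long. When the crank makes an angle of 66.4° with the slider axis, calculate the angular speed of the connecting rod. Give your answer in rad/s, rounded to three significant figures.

ω = 111.7 rad/s
The rod makes angle φ with the slider axis where L sinφ = r sinθ; differentiating, L cosφ·φ̇ = r ω cosθ.
L cosφ = √(L² − r² sin²θ) = 0.25169 m.
|ω_rod| = r ω |cosθ| / √(L² − r² sin²θ) = 0.0522·111.7·0.40035/0.25169 = 9.2703 rad/s.

9.27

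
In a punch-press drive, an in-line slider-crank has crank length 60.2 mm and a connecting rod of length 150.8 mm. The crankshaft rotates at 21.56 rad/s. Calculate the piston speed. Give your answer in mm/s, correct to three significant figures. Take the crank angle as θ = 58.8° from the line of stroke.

1350

ω = 21.56 rad/s
For an in-line slider-crank, x = r cosθ + √(L² − r² sin²θ), so v = −rω sinθ·[1 + r cosθ/√(L² − r² sin²θ)].
With r = 0.0602 m, L = 0.1508 m, θ = 58.8°: √(L² − r² sin²θ) = 0.14174 m.
v = −0.0602·21.56·0.85536·[1 + 0.0602·0.51803/0.14174] = -1.3545 m/s.
|v| = 1.3545 m/s = 1354.5 mm/s.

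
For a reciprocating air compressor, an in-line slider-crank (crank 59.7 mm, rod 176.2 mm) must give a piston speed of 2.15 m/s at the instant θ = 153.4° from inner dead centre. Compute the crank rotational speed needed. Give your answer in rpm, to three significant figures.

For an in-line slider-crank, |v_piston| = rω|sinθ|·[1 + r cosθ/√(L² − r² sin²θ)].
With r = 0.0597 m, L = 0.1762 m, θ = 153.4°: the bracketed kinematic factor |dx/dθ| = 0.018538 m.
ω = v/|dx/dθ| = 2.15/0.018538 = 115.98 rad/s.
N = 60ω/(2π) = 1107.5 rpm.

1110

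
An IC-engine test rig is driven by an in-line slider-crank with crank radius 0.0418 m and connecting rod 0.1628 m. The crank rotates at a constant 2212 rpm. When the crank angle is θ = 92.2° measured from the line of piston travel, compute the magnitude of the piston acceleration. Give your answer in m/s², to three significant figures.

680

ω = 2π·2212/60 = 231.6 rad/s
x(θ) = r cosθ + √(L² − r² sin²θ); with ω constant, a = ω²·d²x/dθ².
d²x/dθ² = −r cosθ − r²(cos2θ)/√u − r⁴ sin²2θ/(4u^{3/2}),  u = L² − r² sin²θ = 0.0247592 m².
Substituting r = 0.0418 m, L = 0.1628 m, θ = 92.2°: d²x/dθ² = +0.012675 m.
a = ω²·d²x/dθ² = (231.6)²·(+0.012675) = +680.1 m/s²;  |a| = 680.1 m/s².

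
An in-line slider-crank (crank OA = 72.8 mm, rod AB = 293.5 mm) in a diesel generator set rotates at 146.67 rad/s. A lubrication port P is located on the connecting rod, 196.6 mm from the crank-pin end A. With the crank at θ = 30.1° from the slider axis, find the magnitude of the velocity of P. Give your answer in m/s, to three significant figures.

ω = 146.7 rad/s.  Crank-pin speed |V_A| = rω = 10.678 m/s, perpendicular to OA.
Rod angle: sinφ = −(r/L) sinθ ⇒ φ = -7.146°; ω_rod = −rω cosθ/√(L²−r²sin²θ) = -31.721 rad/s.
V_P = V_A + ω_rod × AP, with AP = 0.1966 m along the rod.
Components: V_Px = −rω sinθ − a·ω_rod·sinφ = -6.1307 m/s;  V_Py = rω cosθ + a·ω_rod·cosφ = +3.0499 m/s.
|V_P| = √(V_Px² + V_Py²) = 6.8474 m/s.

6.85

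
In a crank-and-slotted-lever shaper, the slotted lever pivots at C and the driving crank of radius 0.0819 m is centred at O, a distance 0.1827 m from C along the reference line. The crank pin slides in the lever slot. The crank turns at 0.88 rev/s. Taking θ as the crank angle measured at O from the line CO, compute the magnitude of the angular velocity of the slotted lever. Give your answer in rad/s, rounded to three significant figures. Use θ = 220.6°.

1.48

ω = 5.529 rad/s (from 0.88 rev/s).
Crank pin A relative to C: A = (d + r cosθ, r sinθ); lever angle φ = atan2(r sinθ, d + r cosθ).
Differentiating tanφ: φ̇ = rω(d cosθ + r)/(d² + r² + 2dr cosθ).
d² + r² + 2dr cosθ = |CA|² = 0.0173647 m²;  d cosθ + r = -0.056819 m.
|ω_lever| = |0.0819·5.529·-0.056819| / 0.0173647 = 1.4817 rad/s.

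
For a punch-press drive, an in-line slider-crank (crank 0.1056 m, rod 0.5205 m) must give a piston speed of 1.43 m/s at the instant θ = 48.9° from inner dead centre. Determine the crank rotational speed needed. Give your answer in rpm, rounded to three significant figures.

151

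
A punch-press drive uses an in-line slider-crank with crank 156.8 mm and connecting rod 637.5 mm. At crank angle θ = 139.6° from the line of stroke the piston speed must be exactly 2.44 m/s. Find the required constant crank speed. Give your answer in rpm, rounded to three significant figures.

283

For an in-line slider-crank, |v_piston| = rω|sinθ|·[1 + r cosθ/√(L² − r² sin²θ)].
With r = 0.1568 m, L = 0.6375 m, θ = 139.6°: the bracketed kinematic factor |dx/dθ| = 0.082343 m.
ω = v/|dx/dθ| = 2.44/0.082343 = 29.632 rad/s.
N = 60ω/(2π) = 282.96 rpm.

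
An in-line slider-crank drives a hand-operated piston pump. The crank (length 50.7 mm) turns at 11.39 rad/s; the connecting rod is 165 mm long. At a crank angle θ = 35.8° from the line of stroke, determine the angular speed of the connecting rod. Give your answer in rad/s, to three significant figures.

2.89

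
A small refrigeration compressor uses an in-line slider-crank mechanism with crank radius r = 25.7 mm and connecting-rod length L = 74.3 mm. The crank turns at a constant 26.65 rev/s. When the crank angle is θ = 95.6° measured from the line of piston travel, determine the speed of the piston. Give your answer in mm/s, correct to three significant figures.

ω = 2π·26.6 = 167.4 rad/s
For an in-line slider-crank, x = r cosθ + √(L² − r² sin²θ), so v = −rω sinθ·[1 + r cosθ/√(L² − r² sin²θ)].
With r = 0.0257 m, L = 0.0743 m, θ = 95.6°: √(L² − r² sin²θ) = 0.069759 m.
v = −0.0257·167.4·0.99523·[1 + 0.0257·-0.09758/0.069759] = -4.1289 m/s.
|v| = 4.1289 m/s = 4128.9 mm/s.

4130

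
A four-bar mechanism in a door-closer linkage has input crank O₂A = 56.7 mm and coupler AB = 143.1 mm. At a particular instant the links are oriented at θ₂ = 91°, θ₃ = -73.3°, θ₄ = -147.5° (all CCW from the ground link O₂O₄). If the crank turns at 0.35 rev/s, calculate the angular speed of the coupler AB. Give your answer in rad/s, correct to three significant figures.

0.772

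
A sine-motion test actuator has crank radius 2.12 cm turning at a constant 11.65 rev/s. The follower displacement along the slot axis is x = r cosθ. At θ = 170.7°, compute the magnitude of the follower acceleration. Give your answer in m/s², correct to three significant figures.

ω = 73.2 rad/s (from 11.65 rev/s).
x = r cosθ ⇒ ẍ = −rω² cosθ (ω constant).
|a| = rω²|cosθ| = 0.0212·(73.2)²·|cos 170.7°| = 112.1 m/s².

112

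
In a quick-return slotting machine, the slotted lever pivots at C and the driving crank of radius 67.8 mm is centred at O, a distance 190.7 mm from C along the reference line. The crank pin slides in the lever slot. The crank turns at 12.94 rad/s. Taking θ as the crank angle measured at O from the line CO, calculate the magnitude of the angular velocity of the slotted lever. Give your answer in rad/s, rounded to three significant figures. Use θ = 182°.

ω = 12.94 rad/s
Crank pin A relative to C: A = (d + r cosθ, r sinθ); lever angle φ = atan2(r sinθ, d + r cosθ).
Differentiating tanφ: φ̇ = rω(d cosθ + r)/(d² + r² + 2dr cosθ).
d² + r² + 2dr cosθ = |CA|² = 0.0151202 m²;  d cosθ + r = -0.12278 m.
|ω_lever| = |0.0678·12.94·-0.12278| / 0.0151202 = 7.1244 rad/s.

7.12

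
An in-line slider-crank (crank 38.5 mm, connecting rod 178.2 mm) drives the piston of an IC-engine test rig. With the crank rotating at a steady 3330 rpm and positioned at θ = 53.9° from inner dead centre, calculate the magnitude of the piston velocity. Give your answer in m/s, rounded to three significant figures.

12.3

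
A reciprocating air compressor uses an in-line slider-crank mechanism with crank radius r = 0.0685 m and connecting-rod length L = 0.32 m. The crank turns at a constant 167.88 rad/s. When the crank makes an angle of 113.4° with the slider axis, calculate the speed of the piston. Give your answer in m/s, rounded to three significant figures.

ω = 167.9 rad/s
For an in-line slider-crank, x = r cosθ + √(L² − r² sin²θ), so v = −rω sinθ·[1 + r cosθ/√(L² − r² sin²θ)].
With r = 0.0685 m, L = 0.32 m, θ = 113.4°: √(L² − r² sin²θ) = 0.31376 m.
v = −0.0685·167.9·0.91775·[1 + 0.0685·-0.39715/0.31376] = -9.6389 m/s.
|v| = 9.6389 m/s.

9.64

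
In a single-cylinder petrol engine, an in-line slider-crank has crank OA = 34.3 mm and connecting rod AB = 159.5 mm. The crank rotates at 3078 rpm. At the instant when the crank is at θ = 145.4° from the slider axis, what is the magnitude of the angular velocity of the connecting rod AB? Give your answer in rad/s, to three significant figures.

57.5

ω = 322.3 rad/s (converted from 3078 rpm).
The rod makes angle φ with the slider axis where L sinφ = r sinθ; differentiating, L cosφ·φ̇ = r ω cosθ.
L cosφ = √(L² − r² sin²θ) = 0.15831 m.
|ω_rod| = r ω |cosθ| / √(L² − r² sin²θ) = 0.0343·322.3·0.82314/0.15831 = 57.486 rad/s.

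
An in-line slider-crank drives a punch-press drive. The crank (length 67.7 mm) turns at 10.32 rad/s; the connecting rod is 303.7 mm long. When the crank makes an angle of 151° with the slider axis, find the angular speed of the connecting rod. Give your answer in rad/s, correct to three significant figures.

2.02

ω = 10.32 rad/s
The rod makes angle φ with the slider axis where L sinφ = r sinθ; differentiating, L cosφ·φ̇ = r ω cosθ.
L cosφ = √(L² − r² sin²θ) = 0.30192 m.
|ω_rod| = r ω |cosθ| / √(L² − r² sin²θ) = 0.0677·10.32·0.87462/0.30192 = 2.0239 rad/s.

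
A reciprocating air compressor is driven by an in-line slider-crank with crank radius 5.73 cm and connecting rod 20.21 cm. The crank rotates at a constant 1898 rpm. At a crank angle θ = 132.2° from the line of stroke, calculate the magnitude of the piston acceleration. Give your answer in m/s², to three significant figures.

1570

ω = 2π·1898/60 = 198.8 rad/s
x(θ) = r cosθ + √(L² − r² sin²θ); with ω constant, a = ω²·d²x/dθ².
d²x/dθ² = −r cosθ − r²(cos2θ)/√u − r⁴ sin²2θ/(4u^{3/2}),  u = L² − r² sin²θ = 0.0390426 m².
Substituting r = 0.0573 m, L = 0.2021 m, θ = 132.2°: d²x/dθ² = +0.039765 m.
a = ω²·d²x/dθ² = (198.8)²·(+0.039765) = +1570.9 m/s²;  |a| = 1570.9 m/s².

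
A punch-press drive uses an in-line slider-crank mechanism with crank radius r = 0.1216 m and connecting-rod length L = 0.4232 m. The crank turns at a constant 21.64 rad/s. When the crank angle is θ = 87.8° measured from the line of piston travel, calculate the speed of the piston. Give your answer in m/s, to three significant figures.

2.66

ω = 21.64 rad/s
For an in-line slider-crank, x = r cosθ + √(L² − r² sin²θ), so v = −rω sinθ·[1 + r cosθ/√(L² − r² sin²θ)].
With r = 0.1216 m, L = 0.4232 m, θ = 87.8°: √(L² − r² sin²θ) = 0.40538 m.
v = −0.1216·21.64·0.99926·[1 + 0.1216·0.03839/0.40538] = -2.6598 m/s.
|v| = 2.6598 m/s.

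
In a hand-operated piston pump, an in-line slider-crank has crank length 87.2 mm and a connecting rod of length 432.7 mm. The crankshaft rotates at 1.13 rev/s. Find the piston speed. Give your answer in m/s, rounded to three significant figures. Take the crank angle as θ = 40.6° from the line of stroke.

ω = 2π·1.13 = 7.1 rad/s
For an in-line slider-crank, x = r cosθ + √(L² − r² sin²θ), so v = −rω sinθ·[1 + r cosθ/√(L² − r² sin²θ)].
With r = 0.0872 m, L = 0.4327 m, θ = 40.6°: √(L² − r² sin²θ) = 0.42896 m.
v = −0.0872·7.1·0.65077·[1 + 0.0872·0.75927/0.42896] = -0.46509 m/s.
|v| = 0.46509 m/s.

0.465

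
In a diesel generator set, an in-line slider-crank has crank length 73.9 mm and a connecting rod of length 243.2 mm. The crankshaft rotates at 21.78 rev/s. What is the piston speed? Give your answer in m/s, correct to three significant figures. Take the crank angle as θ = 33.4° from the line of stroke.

ω = 2π·21.8 = 136.8 rad/s
For an in-line slider-crank, x = r cosθ + √(L² − r² sin²θ), so v = −rω sinθ·[1 + r cosθ/√(L² − r² sin²θ)].
With r = 0.0739 m, L = 0.2432 m, θ = 33.4°: √(L² − r² sin²θ) = 0.23977 m.
v = −0.0739·136.8·0.55048·[1 + 0.0739·0.83485/0.23977] = -6.9995 m/s.
|v| = 6.9995 m/s.

7.00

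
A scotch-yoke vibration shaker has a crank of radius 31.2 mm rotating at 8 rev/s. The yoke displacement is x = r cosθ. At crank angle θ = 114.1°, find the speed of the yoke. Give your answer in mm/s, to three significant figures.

1430

ω = 50.27 rad/s (from 8 rev/s).
x = r cosθ ⇒ ẋ = −rω sinθ.
|v| = rω|sinθ| = 0.0312·50.27·|sin 114.1°| = 1.4316 m/s = 1431.6 mm/s.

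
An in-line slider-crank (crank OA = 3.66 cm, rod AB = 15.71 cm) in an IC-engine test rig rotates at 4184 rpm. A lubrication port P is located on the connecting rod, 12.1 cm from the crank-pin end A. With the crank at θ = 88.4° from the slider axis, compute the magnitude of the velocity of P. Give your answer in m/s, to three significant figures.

ω = 438.1 rad/s.  Crank-pin speed |V_A| = rω = 16.036 m/s, perpendicular to OA.
Rod angle: sinφ = −(r/L) sinθ ⇒ φ = -13.467°; ω_rod = −rω cosθ/√(L²−r²sin²θ) = -2.9307 rad/s.
V_P = V_A + ω_rod × AP, with AP = 0.121 m along the rod.
Components: V_Px = −rω sinθ − a·ω_rod·sinφ = -16.113 m/s;  V_Py = rω cosθ + a·ω_rod·cosφ = +0.10289 m/s.
|V_P| = √(V_Px² + V_Py²) = 16.113 m/s.

16.1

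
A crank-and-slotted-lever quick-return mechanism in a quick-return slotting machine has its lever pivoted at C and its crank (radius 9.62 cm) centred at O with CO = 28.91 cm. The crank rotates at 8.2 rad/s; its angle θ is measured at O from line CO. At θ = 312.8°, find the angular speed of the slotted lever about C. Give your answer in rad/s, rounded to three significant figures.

ω = 8.2 rad/s
Crank pin A relative to C: A = (d + r cosθ, r sinθ); lever angle φ = atan2(r sinθ, d + r cosθ).
Differentiating tanφ: φ̇ = rω(d cosθ + r)/(d² + r² + 2dr cosθ).
d² + r² + 2dr cosθ = |CA|² = 0.130626 m²;  d cosθ + r = +0.29263 m.
|ω_lever| = |0.0962·8.2·+0.29263| / 0.130626 = 1.7672 rad/s.

1.77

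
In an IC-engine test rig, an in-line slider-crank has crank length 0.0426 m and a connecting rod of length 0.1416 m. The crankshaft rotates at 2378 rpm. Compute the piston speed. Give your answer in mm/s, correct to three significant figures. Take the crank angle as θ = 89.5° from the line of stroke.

ω = 2π·2378/60 = 249 rad/s
For an in-line slider-crank, x = r cosθ + √(L² − r² sin²θ), so v = −rω sinθ·[1 + r cosθ/√(L² − r² sin²θ)].
With r = 0.0426 m, L = 0.1416 m, θ = 89.5°: √(L² − r² sin²θ) = 0.13504 m.
v = −0.0426·249·0.99996·[1 + 0.0426·0.00873/0.13504] = -10.637 m/s.
|v| = 10.637 m/s = 10637 mm/s.

10600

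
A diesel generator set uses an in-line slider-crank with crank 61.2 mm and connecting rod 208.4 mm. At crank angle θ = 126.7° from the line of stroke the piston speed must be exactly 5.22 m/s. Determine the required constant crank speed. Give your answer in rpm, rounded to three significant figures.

For an in-line slider-crank, |v_piston| = rω|sinθ|·[1 + r cosθ/√(L² − r² sin²θ)].
With r = 0.0612 m, L = 0.2084 m, θ = 126.7°: the bracketed kinematic factor |dx/dθ| = 0.040208 m.
ω = v/|dx/dθ| = 5.22/0.040208 = 129.83 rad/s.
N = 60ω/(2π) = 1239.7 rpm.

1240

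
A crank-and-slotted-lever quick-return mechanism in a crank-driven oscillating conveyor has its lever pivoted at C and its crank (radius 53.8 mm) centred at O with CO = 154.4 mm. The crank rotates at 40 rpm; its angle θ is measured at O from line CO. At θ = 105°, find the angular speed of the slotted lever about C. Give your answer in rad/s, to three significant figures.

ω = 4.189 rad/s (from 40 rpm).
Crank pin A relative to C: A = (d + r cosθ, r sinθ); lever angle φ = atan2(r sinθ, d + r cosθ).
Differentiating tanφ: φ̇ = rω(d cosθ + r)/(d² + r² + 2dr cosθ).
d² + r² + 2dr cosθ = |CA|² = 0.0224339 m²;  d cosθ + r = +0.013838 m.
|ω_lever| = |0.0538·4.189·+0.013838| / 0.0224339 = 0.13901 rad/s.

0.139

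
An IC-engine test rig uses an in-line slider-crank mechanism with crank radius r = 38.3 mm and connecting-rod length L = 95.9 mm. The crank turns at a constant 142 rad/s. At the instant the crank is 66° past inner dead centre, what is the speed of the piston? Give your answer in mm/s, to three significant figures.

ω = 142 rad/s
For an in-line slider-crank, x = r cosθ + √(L² − r² sin²θ), so v = −rω sinθ·[1 + r cosθ/√(L² − r² sin²θ)].
With r = 0.0383 m, L = 0.0959 m, θ = 66°: √(L² − r² sin²θ) = 0.089289 m.
v = −0.0383·142·0.91355·[1 + 0.0383·0.40674/0.089289] = -5.8352 m/s.
|v| = 5.8352 m/s = 5835.2 mm/s.

5840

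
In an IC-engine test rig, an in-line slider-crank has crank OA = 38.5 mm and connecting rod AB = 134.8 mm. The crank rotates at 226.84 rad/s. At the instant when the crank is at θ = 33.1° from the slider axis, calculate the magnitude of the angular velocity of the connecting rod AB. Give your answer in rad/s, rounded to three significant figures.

ω = 226.8 rad/s
The rod makes angle φ with the slider axis where L sinφ = r sinθ; differentiating, L cosφ·φ̇ = r ω cosθ.
L cosφ = √(L² − r² sin²θ) = 0.13315 m.
|ω_rod| = r ω |cosθ| / √(L² − r² sin²θ) = 0.0385·226.8·0.83772/0.13315 = 54.946 rad/s.

54.9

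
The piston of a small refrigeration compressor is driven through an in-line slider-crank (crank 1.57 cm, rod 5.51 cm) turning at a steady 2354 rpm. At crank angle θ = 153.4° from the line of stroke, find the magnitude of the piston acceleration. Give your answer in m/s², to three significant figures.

ω = 2π·2354/60 = 246.5 rad/s
x(θ) = r cosθ + √(L² − r² sin²θ); with ω constant, a = ω²·d²x/dθ².
d²x/dθ² = −r cosθ − r²(cos2θ)/√u − r⁴ sin²2θ/(4u^{3/2}),  u = L² − r² sin²θ = 0.00298659 m².
Substituting r = 0.0157 m, L = 0.0551 m, θ = 153.4°: d²x/dθ² = +0.011277 m.
a = ω²·d²x/dθ² = (246.5)²·(+0.011277) = +685.26 m/s²;  |a| = 685.26 m/s².

685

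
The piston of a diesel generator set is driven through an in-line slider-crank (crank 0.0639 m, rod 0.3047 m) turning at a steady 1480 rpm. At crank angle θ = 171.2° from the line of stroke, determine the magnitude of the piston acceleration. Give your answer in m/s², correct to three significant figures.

1210

ω = 2π·1480/60 = 155 rad/s
x(θ) = r cosθ + √(L² − r² sin²θ); with ω constant, a = ω²·d²x/dθ².
d²x/dθ² = −r cosθ − r²(cos2θ)/√u − r⁴ sin²2θ/(4u^{3/2}),  u = L² − r² sin²θ = 0.0927465 m².
Substituting r = 0.0639 m, L = 0.3047 m, θ = 171.2°: d²x/dθ² = +0.050354 m.
a = ω²·d²x/dθ² = (155)²·(+0.050354) = +1209.5 m/s²;  |a| = 1209.5 m/s².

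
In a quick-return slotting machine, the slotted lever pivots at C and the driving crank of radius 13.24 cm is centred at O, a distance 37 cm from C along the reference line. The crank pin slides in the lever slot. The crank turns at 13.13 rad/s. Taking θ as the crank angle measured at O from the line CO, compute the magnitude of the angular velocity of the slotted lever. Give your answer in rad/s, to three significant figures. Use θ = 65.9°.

2.53

ω = 13.13 rad/s
Crank pin A relative to C: A = (d + r cosθ, r sinθ); lever angle φ = atan2(r sinθ, d + r cosθ).
Differentiating tanφ: φ̇ = rω(d cosθ + r)/(d² + r² + 2dr cosθ).
d² + r² + 2dr cosθ = |CA|² = 0.194436 m²;  d cosθ + r = +0.28348 m.
|ω_lever| = |0.1324·13.13·+0.28348| / 0.194436 = 2.5346 rad/s.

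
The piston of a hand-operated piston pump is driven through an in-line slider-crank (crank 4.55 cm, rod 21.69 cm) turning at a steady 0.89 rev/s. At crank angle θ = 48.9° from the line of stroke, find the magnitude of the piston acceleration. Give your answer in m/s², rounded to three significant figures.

ω = 2π·0.89 = 5.592 rad/s
x(θ) = r cosθ + √(L² − r² sin²θ); with ω constant, a = ω²·d²x/dθ².
d²x/dθ² = −r cosθ − r²(cos2θ)/√u − r⁴ sin²2θ/(4u^{3/2}),  u = L² − r² sin²θ = 0.04587 m².
Substituting r = 0.0455 m, L = 0.2169 m, θ = 48.9°: d²x/dθ² = -0.028706 m.
a = ω²·d²x/dθ² = (5.592)²·(-0.028706) = -0.89765 m/s²;  |a| = 0.89765 m/s².

0.898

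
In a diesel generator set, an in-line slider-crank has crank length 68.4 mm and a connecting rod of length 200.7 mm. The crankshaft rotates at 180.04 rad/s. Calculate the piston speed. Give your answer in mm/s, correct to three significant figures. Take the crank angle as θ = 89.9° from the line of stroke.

ω = 180 rad/s
For an in-line slider-crank, x = r cosθ + √(L² − r² sin²θ), so v = −rω sinθ·[1 + r cosθ/√(L² − r² sin²θ)].
With r = 0.0684 m, L = 0.2007 m, θ = 89.9°: √(L² − r² sin²θ) = 0.18868 m.
v = −0.0684·180·1.00000·[1 + 0.0684·0.00175/0.18868] = -12.323 m/s.
|v| = 12.323 m/s = 12323 mm/s.

12300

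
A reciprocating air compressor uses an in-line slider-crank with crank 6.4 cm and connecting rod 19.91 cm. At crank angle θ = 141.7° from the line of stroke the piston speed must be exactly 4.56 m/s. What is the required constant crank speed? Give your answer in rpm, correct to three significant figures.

For an in-line slider-crank, |v_piston| = rω|sinθ|·[1 + r cosθ/√(L² − r² sin²θ)].
With r = 0.064 m, L = 0.1991 m, θ = 141.7°: the bracketed kinematic factor |dx/dθ| = 0.029455 m.
ω = v/|dx/dθ| = 4.56/0.029455 = 154.81 rad/s.
N = 60ω/(2π) = 1478.4 rpm.

1480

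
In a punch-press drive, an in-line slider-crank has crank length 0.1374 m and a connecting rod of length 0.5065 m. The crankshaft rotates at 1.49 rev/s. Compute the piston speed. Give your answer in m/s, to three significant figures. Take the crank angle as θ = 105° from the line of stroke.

ω = 2π·1.49 = 9.362 rad/s
For an in-line slider-crank, x = r cosθ + √(L² − r² sin²θ), so v = −rω sinθ·[1 + r cosθ/√(L² − r² sin²θ)].
With r = 0.1374 m, L = 0.5065 m, θ = 105°: √(L² − r² sin²θ) = 0.4888 m.
v = −0.1374·9.362·0.96593·[1 + 0.1374·-0.25882/0.4888] = -1.1521 m/s.
|v| = 1.1521 m/s.

1.15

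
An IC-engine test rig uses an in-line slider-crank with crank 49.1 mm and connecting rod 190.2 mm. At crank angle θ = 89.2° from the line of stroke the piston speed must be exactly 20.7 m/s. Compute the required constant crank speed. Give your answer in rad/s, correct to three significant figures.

For an in-line slider-crank, |v_piston| = rω|sinθ|·[1 + r cosθ/√(L² − r² sin²θ)].
With r = 0.0491 m, L = 0.1902 m, θ = 89.2°: the bracketed kinematic factor |dx/dθ| = 0.049278 m.
ω = v/|dx/dθ| = 20.7/0.049278 = 420.06 rad/s.

420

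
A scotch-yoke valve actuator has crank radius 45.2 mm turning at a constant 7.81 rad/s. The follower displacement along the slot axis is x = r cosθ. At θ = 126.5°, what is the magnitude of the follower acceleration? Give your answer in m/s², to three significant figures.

1.64

ω = 7.81 rad/s
x = r cosθ ⇒ ẍ = −rω² cosθ (ω constant).
|a| = rω²|cosθ| = 0.0452·(7.81)²·|cos 126.5°| = 1.6399 m/s².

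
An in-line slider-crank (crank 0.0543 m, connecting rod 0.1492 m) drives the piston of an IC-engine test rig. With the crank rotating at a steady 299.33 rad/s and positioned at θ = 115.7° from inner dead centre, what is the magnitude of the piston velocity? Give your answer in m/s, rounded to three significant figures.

12.2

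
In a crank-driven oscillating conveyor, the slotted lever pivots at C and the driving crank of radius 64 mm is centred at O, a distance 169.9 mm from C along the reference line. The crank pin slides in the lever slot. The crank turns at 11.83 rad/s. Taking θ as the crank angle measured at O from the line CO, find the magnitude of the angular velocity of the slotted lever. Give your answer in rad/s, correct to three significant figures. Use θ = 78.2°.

ω = 11.83 rad/s
Crank pin A relative to C: A = (d + r cosθ, r sinθ); lever angle φ = atan2(r sinθ, d + r cosθ).
Differentiating tanφ: φ̇ = rω(d cosθ + r)/(d² + r² + 2dr cosθ).
d² + r² + 2dr cosθ = |CA|² = 0.0374092 m²;  d cosθ + r = +0.098744 m.
|ω_lever| = |0.064·11.83·+0.098744| / 0.0374092 = 1.9985 rad/s.

2.00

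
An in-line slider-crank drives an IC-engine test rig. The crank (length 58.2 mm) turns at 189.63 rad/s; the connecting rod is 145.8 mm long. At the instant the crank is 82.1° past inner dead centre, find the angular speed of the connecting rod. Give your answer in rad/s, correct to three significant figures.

ω = 189.6 rad/s
The rod makes angle φ with the slider axis where L sinφ = r sinθ; differentiating, L cosφ·φ̇ = r ω cosθ.
L cosφ = √(L² − r² sin²θ) = 0.13392 m.
|ω_rod| = r ω |cosθ| / √(L² − r² sin²θ) = 0.0582·189.6·0.13744/0.13392 = 11.327 rad/s.

11.3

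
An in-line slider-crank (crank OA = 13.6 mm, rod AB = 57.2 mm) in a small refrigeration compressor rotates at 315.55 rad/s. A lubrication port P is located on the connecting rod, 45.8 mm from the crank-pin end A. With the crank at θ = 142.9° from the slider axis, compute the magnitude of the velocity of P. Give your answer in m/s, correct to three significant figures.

2.30

ω = 315.6 rad/s.  Crank-pin speed |V_A| = rω = 4.2915 m/s, perpendicular to OA.
Rod angle: sinφ = −(r/L) sinθ ⇒ φ = -8.246°; ω_rod = −rω cosθ/√(L²−r²sin²θ) = +60.465 rad/s.
V_P = V_A + ω_rod × AP, with AP = 0.0458 m along the rod.
Components: V_Px = −rω sinθ − a·ω_rod·sinφ = -2.1915 m/s;  V_Py = rω cosθ + a·ω_rod·cosφ = -0.68217 m/s.
|V_P| = √(V_Px² + V_Py²) = 2.2952 m/s.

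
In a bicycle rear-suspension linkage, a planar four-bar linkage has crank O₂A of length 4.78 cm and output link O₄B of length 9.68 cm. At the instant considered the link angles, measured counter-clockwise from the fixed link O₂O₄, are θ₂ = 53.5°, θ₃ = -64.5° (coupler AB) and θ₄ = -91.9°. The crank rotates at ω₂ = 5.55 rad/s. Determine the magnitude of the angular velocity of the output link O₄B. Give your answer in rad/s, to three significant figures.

ω₂ = 5.55 rad/s
Differentiating the loop-closure r₂e^{iθ₂}+r₃e^{iθ₃}=r₁+r₄e^{iθ₄} gives r₂ω₂e^{iθ₂}+r₃ω₃e^{iθ₃}=r₄ω₄e^{iθ₄}.
Eliminating the other unknown: ω₄ = r₂ω₂ sin(θ₂−θ₃) / [r₄ sin(θ₄−θ₃)].
Numerator sine = +0.88295; denominator sine = -0.46020.
Result = 0.0478·5.55·(+0.88295) / (0.0968·(-0.46020)) = -5.2582 rad/s; magnitude 5.2582 rad/s.

5.26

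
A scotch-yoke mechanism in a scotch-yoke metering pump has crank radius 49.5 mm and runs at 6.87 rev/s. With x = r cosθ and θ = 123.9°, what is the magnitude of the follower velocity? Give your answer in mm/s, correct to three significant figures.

1770

ω = 43.17 rad/s (from 6.87 rev/s).
x = r cosθ ⇒ ẋ = −rω sinθ.
|v| = rω|sinθ| = 0.0495·43.17·|sin 123.9°| = 1.7735 m/s = 1773.5 mm/s.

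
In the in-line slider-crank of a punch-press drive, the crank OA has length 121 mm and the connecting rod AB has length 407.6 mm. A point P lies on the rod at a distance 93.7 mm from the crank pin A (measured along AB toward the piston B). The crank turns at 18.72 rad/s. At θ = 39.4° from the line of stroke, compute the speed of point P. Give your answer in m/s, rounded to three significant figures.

ω = 18.72 rad/s.  Crank-pin speed |V_A| = rω = 2.2651 m/s, perpendicular to OA.
Rod angle: sinφ = −(r/L) sinθ ⇒ φ = -10.861°; ω_rod = −rω cosθ/√(L²−r²sin²θ) = -4.3726 rad/s.
V_P = V_A + ω_rod × AP, with AP = 0.0937 m along the rod.
Components: V_Px = −rω sinθ − a·ω_rod·sinφ = -1.5149 m/s;  V_Py = rω cosθ + a·ω_rod·cosφ = +1.348 m/s.
|V_P| = √(V_Px² + V_Py²) = 2.0278 m/s.

2.03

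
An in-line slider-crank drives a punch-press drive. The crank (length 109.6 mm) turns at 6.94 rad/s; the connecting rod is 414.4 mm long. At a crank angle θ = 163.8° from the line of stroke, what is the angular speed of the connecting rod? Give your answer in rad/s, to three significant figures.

1.77

ω = 6.94 rad/s
The rod makes angle φ with the slider axis where L sinφ = r sinθ; differentiating, L cosφ·φ̇ = r ω cosθ.
L cosφ = √(L² − r² sin²θ) = 0.41327 m.
|ω_rod| = r ω |cosθ| / √(L² − r² sin²θ) = 0.1096·6.94·0.96029/0.41327 = 1.7674 rad/s.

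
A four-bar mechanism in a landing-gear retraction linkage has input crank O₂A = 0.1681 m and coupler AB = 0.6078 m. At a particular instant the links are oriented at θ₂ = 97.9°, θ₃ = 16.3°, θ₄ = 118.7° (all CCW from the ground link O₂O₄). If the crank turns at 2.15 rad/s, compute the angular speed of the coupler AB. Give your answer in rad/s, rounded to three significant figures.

0.216

ω₂ = 2.15 rad/s
Differentiating the loop-closure r₂e^{iθ₂}+r₃e^{iθ₃}=r₁+r₄e^{iθ₄} gives r₂ω₂e^{iθ₂}+r₃ω₃e^{iθ₃}=r₄ω₄e^{iθ₄}.
Eliminating the other unknown: ω₃ = r₂ω₂ sin(θ₄−θ₂) / [r₃ sin(θ₃−θ₄)].
Numerator sine = +0.35511; denominator sine = -0.97667.
Result = 0.1681·2.15·(+0.35511) / (0.6078·(-0.97667)) = -0.2162 rad/s; magnitude 0.2162 rad/s.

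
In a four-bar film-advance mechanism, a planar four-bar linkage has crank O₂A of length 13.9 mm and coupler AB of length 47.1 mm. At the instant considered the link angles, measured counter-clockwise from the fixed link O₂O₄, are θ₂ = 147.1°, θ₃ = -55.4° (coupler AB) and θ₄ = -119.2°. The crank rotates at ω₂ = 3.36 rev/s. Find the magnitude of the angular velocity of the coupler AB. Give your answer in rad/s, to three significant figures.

ω₂ = 21.11 rad/s (from 3.36 rev/s).
Differentiating the loop-closure r₂e^{iθ₂}+r₃e^{iθ₃}=r₁+r₄e^{iθ₄} gives r₂ω₂e^{iθ₂}+r₃ω₃e^{iθ₃}=r₄ω₄e^{iθ₄}.
Eliminating the other unknown: ω₃ = r₂ω₂ sin(θ₄−θ₂) / [r₃ sin(θ₃−θ₄)].
Numerator sine = +0.99792; denominator sine = +0.89726.
Result = 0.0139·21.11·(+0.99792) / (0.0471·(+0.89726)) = +6.9293 rad/s; magnitude 6.9293 rad/s.

6.93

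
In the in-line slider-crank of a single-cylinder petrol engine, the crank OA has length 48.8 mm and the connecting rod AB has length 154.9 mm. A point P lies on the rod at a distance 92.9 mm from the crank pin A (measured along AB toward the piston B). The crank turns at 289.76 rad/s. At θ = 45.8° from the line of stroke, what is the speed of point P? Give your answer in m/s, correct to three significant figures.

ω = 289.8 rad/s.  Crank-pin speed |V_A| = rω = 14.14 m/s, perpendicular to OA.
Rod angle: sinφ = −(r/L) sinθ ⇒ φ = -13.053°; ω_rod = −rω cosθ/√(L²−r²sin²θ) = -65.33 rad/s.
V_P = V_A + ω_rod × AP, with AP = 0.0929 m along the rod.
Components: V_Px = −rω sinθ − a·ω_rod·sinφ = -11.508 m/s;  V_Py = rω cosθ + a·ω_rod·cosφ = +3.9458 m/s.
|V_P| = √(V_Px² + V_Py²) = 12.166 m/s.

12.2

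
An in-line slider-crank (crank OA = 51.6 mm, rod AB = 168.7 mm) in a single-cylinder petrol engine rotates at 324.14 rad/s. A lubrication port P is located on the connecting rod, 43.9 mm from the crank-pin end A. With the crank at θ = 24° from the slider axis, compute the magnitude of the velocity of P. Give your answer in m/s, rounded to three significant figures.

13.5

ω = 324.1 rad/s.  Crank-pin speed |V_A| = rω = 16.726 m/s, perpendicular to OA.
Rod angle: sinφ = −(r/L) sinθ ⇒ φ = -7.147°; ω_rod = −rω cosθ/√(L²−r²sin²θ) = -91.282 rad/s.
V_P = V_A + ω_rod × AP, with AP = 0.0439 m along the rod.
Components: V_Px = −rω sinθ − a·ω_rod·sinφ = -7.3015 m/s;  V_Py = rω cosθ + a·ω_rod·cosφ = +11.303 m/s.
|V_P| = √(V_Px² + V_Py²) = 13.457 m/s.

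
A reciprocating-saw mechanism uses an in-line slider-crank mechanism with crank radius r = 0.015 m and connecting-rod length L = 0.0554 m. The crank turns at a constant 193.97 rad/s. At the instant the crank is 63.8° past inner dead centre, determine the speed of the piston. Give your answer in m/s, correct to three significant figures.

ω = 194 rad/s
For an in-line slider-crank, x = r cosθ + √(L² − r² sin²θ), so v = −rω sinθ·[1 + r cosθ/√(L² − r² sin²θ)].
With r = 0.015 m, L = 0.0554 m, θ = 63.8°: √(L² − r² sin²θ) = 0.05374 m.
v = −0.015·194·0.89726·[1 + 0.015·0.44151/0.05374] = -2.9323 m/s.
|v| = 2.9323 m/s.

2.93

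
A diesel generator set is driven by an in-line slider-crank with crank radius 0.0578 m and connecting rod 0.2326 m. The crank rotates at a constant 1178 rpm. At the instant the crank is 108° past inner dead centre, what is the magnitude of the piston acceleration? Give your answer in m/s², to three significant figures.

ω = 2π·1178/60 = 123.4 rad/s
x(θ) = r cosθ + √(L² − r² sin²θ); with ω constant, a = ω²·d²x/dθ².
d²x/dθ² = −r cosθ − r²(cos2θ)/√u − r⁴ sin²2θ/(4u^{3/2}),  u = L² − r² sin²θ = 0.0510809 m².
Substituting r = 0.0578 m, L = 0.2326 m, θ = 108°: d²x/dθ² = +0.029736 m.
a = ω²·d²x/dθ² = (123.4)²·(+0.029736) = +452.52 m/s²;  |a| = 452.52 m/s².

453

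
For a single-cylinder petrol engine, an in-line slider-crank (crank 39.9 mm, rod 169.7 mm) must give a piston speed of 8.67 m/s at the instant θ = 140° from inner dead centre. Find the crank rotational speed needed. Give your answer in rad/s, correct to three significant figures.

413

For an in-line slider-crank, |v_piston| = rω|sinθ|·[1 + r cosθ/√(L² − r² sin²θ)].
With r = 0.0399 m, L = 0.1697 m, θ = 140°: the bracketed kinematic factor |dx/dθ| = 0.020974 m.
ω = v/|dx/dθ| = 8.67/0.020974 = 413.37 rad/s.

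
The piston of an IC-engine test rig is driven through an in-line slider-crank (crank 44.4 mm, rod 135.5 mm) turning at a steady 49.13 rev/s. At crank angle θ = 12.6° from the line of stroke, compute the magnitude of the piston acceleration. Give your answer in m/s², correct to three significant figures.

5390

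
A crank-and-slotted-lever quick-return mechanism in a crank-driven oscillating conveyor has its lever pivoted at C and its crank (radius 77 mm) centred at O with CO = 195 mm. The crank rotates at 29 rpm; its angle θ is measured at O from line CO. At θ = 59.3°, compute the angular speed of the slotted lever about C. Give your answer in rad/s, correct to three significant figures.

ω = 3.037 rad/s (from 29 rpm).
Crank pin A relative to C: A = (d + r cosθ, r sinθ); lever angle φ = atan2(r sinθ, d + r cosθ).
Differentiating tanφ: φ̇ = rω(d cosθ + r)/(d² + r² + 2dr cosθ).
d² + r² + 2dr cosθ = |CA|² = 0.0592856 m²;  d cosθ + r = +0.17656 m.
|ω_lever| = |0.077·3.037·+0.17656| / 0.0592856 = 0.69639 rad/s.

0.696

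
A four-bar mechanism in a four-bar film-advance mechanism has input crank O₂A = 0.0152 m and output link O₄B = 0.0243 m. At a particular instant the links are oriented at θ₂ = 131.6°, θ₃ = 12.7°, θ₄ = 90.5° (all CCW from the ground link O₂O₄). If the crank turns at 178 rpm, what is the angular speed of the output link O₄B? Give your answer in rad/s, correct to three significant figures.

10.4

ω₂ = 18.64 rad/s (from 178 rpm).
Differentiating the loop-closure r₂e^{iθ₂}+r₃e^{iθ₃}=r₁+r₄e^{iθ₄} gives r₂ω₂e^{iθ₂}+r₃ω₃e^{iθ₃}=r₄ω₄e^{iθ₄}.
Eliminating the other unknown: ω₄ = r₂ω₂ sin(θ₂−θ₃) / [r₄ sin(θ₄−θ₃)].
Numerator sine = +0.87546; denominator sine = +0.97742.
Result = 0.0152·18.64·(+0.87546) / (0.0243·(+0.97742)) = +10.443 rad/s; magnitude 10.443 rad/s.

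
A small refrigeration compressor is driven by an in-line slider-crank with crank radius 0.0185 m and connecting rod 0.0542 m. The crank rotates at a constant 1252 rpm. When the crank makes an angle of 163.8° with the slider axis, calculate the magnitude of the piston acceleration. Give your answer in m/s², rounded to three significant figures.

ω = 2π·1252/60 = 131.1 rad/s
x(θ) = r cosθ + √(L² − r² sin²θ); with ω constant, a = ω²·d²x/dθ².
d²x/dθ² = −r cosθ − r²(cos2θ)/√u − r⁴ sin²2θ/(4u^{3/2}),  u = L² − r² sin²θ = 0.002911 m².
Substituting r = 0.0185 m, L = 0.0542 m, θ = 163.8°: d²x/dθ² = +0.012356 m.
a = ω²·d²x/dθ² = (131.1)²·(+0.012356) = +212.39 m/s²;  |a| = 212.39 m/s².

212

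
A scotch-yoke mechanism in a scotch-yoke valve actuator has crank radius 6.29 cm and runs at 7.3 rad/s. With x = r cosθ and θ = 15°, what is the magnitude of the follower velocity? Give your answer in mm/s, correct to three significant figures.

119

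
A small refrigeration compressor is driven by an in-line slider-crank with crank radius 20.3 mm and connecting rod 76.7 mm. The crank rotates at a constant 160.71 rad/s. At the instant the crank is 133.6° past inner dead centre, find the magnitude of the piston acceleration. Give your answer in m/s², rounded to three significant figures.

366

ω = 160.7 rad/s
x(θ) = r cosθ + √(L² − r² sin²θ); with ω constant, a = ω²·d²x/dθ².
d²x/dθ² = −r cosθ − r²(cos2θ)/√u − r⁴ sin²2θ/(4u^{3/2}),  u = L² − r² sin²θ = 0.00566678 m².
Substituting r = 0.0203 m, L = 0.0767 m, θ = 133.6°: d²x/dθ² = +0.014167 m.
a = ω²·d²x/dθ² = (160.7)²·(+0.014167) = +365.91 m/s²;  |a| = 365.91 m/s².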